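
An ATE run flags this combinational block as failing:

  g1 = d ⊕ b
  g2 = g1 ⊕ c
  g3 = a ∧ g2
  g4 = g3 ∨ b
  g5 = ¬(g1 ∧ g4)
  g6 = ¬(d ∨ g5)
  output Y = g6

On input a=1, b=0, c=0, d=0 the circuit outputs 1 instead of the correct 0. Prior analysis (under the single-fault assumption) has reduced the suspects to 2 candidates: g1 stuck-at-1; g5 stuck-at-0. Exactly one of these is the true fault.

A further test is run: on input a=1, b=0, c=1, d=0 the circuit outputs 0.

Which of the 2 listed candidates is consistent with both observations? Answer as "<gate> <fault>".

g1 stuck-at-1

Evaluate each candidate on input a=1, b=0, c=1, d=0:
  g1 stuck-at-1: g1=1 [stuck-at-1], g2=0, g3=0, g4=0, g5=1, g6=0 → 0 — matches
  g5 stuck-at-0: g1=0, g2=1, g3=1, g4=1, g5=0 [stuck-at-0], g6=1 → 1 — eliminated
Only g1 stuck-at-1 reproduces the observed 0.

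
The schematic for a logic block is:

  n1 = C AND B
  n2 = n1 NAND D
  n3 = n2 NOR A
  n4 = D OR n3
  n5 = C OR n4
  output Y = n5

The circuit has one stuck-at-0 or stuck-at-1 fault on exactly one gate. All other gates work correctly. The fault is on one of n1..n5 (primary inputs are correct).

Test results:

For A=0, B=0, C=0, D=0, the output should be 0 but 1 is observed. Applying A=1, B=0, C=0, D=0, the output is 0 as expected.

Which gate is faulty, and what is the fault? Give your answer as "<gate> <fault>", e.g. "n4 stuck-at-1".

Fault-free values for test 1 (A=0, B=0, C=0, D=0): n1=0, n2=1, n3=0, n4=0, n5=0, giving Y=0. Observed 1.
Test 1: faults giving observed 1 are {n2 stuck-at-0, n3 stuck-at-1, n4 stuck-at-1, n5 stuck-at-1}.
Test 2 (A=1, B=0, C=0, D=0): fault-free n1=0, n2=1, n3=0, n4=0, n5=0 → 0; observed 0. Eliminates n3 stuck-at-1, n4 stuck-at-1, n5 stuck-at-1.
Only n2 stuck-at-0 is consistent with every test.

n2 stuck-at-0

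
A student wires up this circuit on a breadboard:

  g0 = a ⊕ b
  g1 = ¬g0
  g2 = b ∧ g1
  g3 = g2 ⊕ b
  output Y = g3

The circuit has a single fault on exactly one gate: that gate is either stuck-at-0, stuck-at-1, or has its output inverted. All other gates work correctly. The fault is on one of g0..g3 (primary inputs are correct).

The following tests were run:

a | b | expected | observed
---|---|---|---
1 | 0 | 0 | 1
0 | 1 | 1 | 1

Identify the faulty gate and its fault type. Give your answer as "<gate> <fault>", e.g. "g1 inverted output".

Fault-free values for test 1 (a=1, b=0): g0=1, g1=0, g2=0, g3=0, giving Y=0. Observed 1.
Test 1: faults giving observed 1 are {g2 stuck-at-1, g2 inverted output, g3 stuck-at-1, g3 inverted output}.
Test 2 (a=0, b=1): fault-free g0=1, g1=0, g2=0, g3=1 → 1; observed 1. Eliminates g2 stuck-at-1, g2 inverted output, g3 inverted output.
Only g3 stuck-at-1 is consistent with every test.

g3 stuck-at-1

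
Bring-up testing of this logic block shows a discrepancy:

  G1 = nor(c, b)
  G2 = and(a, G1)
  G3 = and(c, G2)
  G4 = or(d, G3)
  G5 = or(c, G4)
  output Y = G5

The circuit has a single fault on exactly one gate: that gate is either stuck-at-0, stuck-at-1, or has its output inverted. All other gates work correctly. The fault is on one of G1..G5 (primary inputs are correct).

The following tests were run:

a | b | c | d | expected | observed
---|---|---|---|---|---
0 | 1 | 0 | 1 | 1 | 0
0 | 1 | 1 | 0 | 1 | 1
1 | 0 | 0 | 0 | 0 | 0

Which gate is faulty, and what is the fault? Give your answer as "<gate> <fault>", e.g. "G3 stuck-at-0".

Fault-free values for test 1 (a=0, b=1, c=0, d=1): G1=0, G2=0, G3=0, G4=1, G5=1, giving Y=1. Observed 0.
Test 1: faults giving observed 0 are {G4 stuck-at-0, G4 inverted output, G5 stuck-at-0, G5 inverted output}.
Test 2 (a=0, b=1, c=1, d=0): fault-free G1=0, G2=0, G3=0, G4=0, G5=1 → 1; observed 1. Eliminates G5 stuck-at-0, G5 inverted output.
Test 3 (a=1, b=0, c=0, d=0): fault-free G1=1, G2=1, G3=0, G4=0, G5=0 → 0; observed 0. Eliminates G4 inverted output.
Only G4 stuck-at-0 is consistent with every test.

G4 stuck-at-0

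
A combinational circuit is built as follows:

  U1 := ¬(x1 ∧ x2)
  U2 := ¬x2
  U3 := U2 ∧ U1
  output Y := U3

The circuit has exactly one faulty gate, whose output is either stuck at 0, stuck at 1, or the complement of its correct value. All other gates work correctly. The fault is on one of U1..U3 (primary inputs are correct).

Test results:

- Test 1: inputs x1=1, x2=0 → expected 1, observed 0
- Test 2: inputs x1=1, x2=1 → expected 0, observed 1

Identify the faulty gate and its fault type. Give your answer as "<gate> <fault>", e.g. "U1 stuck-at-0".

Fault-free values for test 1 (x1=1, x2=0): U1=1, U2=1, U3=1, giving Y=1. Observed 0.
Test 1: faults giving observed 0 are {U1 stuck-at-0, U1 inverted output, U2 stuck-at-0, U2 inverted output, U3 stuck-at-0, U3 inverted output}.
Test 2 (x1=1, x2=1): fault-free U1=0, U2=0, U3=0 → 0; observed 1. Eliminates U1 stuck-at-0, U1 inverted output, U2 stuck-at-0, U2 inverted output, U3 stuck-at-0.
Only U3 inverted output is consistent with every test.

U3 inverted output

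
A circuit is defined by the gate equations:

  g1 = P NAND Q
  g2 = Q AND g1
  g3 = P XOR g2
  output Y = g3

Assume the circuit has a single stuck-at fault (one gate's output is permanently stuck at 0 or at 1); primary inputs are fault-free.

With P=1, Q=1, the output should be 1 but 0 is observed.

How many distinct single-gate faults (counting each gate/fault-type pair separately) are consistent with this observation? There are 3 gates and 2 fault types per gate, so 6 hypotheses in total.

Fault-free: g1=0, g2=0, g3=1 → 1. Observed 0.
  g1 stuck-at-0: output 1 ✗
  g1 stuck-at-1: output 0 ✓
  g2 stuck-at-0: output 1 ✗
  g2 stuck-at-1: output 0 ✓
  g3 stuck-at-0: output 0 ✓
  g3 stuck-at-1: output 1 ✗
Consistent faults: {g1 stuck-at-1, g2 stuck-at-1, g3 stuck-at-0} — 3 in all.

3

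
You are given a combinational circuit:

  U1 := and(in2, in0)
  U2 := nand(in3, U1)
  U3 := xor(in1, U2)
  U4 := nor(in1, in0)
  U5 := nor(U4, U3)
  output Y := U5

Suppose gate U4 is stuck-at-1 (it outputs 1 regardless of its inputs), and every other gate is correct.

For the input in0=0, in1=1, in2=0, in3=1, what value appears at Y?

Propagate with U4 forced: U1=0, U2=1, U3=0, U4=1 [stuck-at-1], U5=0.
So Y = 0. (Without the fault it would be 1.)

0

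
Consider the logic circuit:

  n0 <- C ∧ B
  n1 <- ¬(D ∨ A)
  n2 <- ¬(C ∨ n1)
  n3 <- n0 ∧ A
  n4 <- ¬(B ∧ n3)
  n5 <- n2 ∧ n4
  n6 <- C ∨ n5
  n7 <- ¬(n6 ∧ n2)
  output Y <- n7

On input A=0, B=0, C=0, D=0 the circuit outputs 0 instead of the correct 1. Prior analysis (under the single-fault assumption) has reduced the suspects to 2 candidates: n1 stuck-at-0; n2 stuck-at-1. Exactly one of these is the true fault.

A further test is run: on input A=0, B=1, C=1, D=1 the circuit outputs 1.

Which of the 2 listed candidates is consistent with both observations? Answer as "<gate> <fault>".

Evaluate each candidate on input A=0, B=1, C=1, D=1:
  n1 stuck-at-0: n0=1, n1=0 [stuck-at-0], n2=0, n3=0, n4=1, n5=0, n6=1, n7=1 → 1 — matches
  n2 stuck-at-1: n0=1, n1=0, n2=1 [stuck-at-1], n3=0, n4=1, n5=1, n6=1, n7=0 → 0 — eliminated
Only n1 stuck-at-0 reproduces the observed 1.

n1 stuck-at-0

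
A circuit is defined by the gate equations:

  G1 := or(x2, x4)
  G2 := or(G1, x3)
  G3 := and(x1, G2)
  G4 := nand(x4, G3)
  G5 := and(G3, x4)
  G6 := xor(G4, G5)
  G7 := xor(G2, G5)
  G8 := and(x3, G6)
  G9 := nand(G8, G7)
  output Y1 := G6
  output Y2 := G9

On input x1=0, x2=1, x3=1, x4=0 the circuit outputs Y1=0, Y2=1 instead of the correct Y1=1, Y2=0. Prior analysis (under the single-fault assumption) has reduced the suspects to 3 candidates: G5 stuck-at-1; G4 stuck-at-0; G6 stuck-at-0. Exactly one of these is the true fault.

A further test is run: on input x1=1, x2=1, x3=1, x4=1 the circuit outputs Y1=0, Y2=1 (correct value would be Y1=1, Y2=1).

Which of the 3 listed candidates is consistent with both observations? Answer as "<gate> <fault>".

G6 stuck-at-0

Evaluate each candidate on input x1=1, x2=1, x3=1, x4=1:
  G5 stuck-at-1: G1=1, G2=1, G3=1, G4=0, G5=1 [stuck-at-1], G6=1, G7=0, G8=1, G9=1 → Y1=1, Y2=1 — eliminated
  G4 stuck-at-0: G1=1, G2=1, G3=1, G4=0 [stuck-at-0], G5=1, G6=1, G7=0, G8=1, G9=1 → Y1=1, Y2=1 — eliminated
  G6 stuck-at-0: G1=1, G2=1, G3=1, G4=0, G5=1, G6=0 [stuck-at-0], G7=0, G8=0, G9=1 → Y1=0, Y2=1 — matches
Only G6 stuck-at-0 reproduces the observed Y1=0, Y2=1.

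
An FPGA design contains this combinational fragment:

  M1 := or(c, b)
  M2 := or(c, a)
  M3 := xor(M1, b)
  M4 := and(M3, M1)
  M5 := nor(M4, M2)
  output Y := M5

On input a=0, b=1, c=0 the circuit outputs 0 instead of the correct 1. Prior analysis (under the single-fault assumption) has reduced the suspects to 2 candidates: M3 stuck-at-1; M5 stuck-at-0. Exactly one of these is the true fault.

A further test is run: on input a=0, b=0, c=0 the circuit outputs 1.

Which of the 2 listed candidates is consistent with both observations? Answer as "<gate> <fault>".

Evaluate each candidate on input a=0, b=0, c=0:
  M3 stuck-at-1: M1=0, M2=0, M3=1 [stuck-at-1], M4=0, M5=1 → 1 — matches
  M5 stuck-at-0: M1=0, M2=0, M3=0, M4=0, M5=0 [stuck-at-0] → 0 — eliminated
Only M3 stuck-at-1 reproduces the observed 1.

M3 stuck-at-1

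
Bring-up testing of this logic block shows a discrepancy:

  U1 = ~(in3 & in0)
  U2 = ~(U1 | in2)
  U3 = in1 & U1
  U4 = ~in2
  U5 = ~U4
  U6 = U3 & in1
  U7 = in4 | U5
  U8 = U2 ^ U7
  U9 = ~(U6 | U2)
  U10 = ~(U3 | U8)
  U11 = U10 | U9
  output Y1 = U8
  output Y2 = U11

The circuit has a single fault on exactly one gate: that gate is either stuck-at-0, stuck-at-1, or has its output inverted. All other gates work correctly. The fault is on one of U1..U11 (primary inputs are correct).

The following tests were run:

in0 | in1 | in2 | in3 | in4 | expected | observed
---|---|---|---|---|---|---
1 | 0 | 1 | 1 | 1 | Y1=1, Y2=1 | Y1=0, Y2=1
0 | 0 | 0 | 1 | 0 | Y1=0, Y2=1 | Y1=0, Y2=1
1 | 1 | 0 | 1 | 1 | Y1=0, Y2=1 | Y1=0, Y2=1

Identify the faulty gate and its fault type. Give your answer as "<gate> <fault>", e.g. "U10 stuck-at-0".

Fault-free values for test 1 (in0=1, in1=0, in2=1, in3=1, in4=1): U1=0, U2=0, U3=0, U4=0, U5=1, U6=0, U7=1, U8=1, U9=1, U10=0, U11=1, giving Y1=1, Y2=1. Observed Y1=0, Y2=1.
Test 1: faults giving observed Y1=0, Y2=1 are {U2 stuck-at-1, U2 inverted output, U7 stuck-at-0, U7 inverted output, U8 stuck-at-0, U8 inverted output}.
Test 2 (in0=0, in1=0, in2=0, in3=1, in4=0): fault-free U1=1, U2=0, U3=0, U4=1, U5=0, U6=0, U7=0, U8=0, U9=1, U10=1, U11=1 → Y1=0, Y2=1; observed Y1=0, Y2=1. Eliminates U2 stuck-at-1, U2 inverted output, U7 inverted output, U8 inverted output.
Test 3 (in0=1, in1=1, in2=0, in3=1, in4=1): fault-free U1=0, U2=1, U3=0, U4=1, U5=0, U6=0, U7=1, U8=0, U9=0, U10=1, U11=1 → Y1=0, Y2=1; observed Y1=0, Y2=1. Eliminates U7 stuck-at-0.
Only U8 stuck-at-0 is consistent with every test.

U8 stuck-at-0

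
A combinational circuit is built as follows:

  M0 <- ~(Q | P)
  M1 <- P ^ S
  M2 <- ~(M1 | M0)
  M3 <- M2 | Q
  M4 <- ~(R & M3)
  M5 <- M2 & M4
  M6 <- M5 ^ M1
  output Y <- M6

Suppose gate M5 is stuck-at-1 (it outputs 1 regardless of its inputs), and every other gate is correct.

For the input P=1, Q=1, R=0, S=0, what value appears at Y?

Propagate with M5 forced: M0=0, M1=1, M2=0, M3=1, M4=1, M5=1 [stuck-at-1], M6=0.
So Y = 0. (Without the fault it would be 1.)

0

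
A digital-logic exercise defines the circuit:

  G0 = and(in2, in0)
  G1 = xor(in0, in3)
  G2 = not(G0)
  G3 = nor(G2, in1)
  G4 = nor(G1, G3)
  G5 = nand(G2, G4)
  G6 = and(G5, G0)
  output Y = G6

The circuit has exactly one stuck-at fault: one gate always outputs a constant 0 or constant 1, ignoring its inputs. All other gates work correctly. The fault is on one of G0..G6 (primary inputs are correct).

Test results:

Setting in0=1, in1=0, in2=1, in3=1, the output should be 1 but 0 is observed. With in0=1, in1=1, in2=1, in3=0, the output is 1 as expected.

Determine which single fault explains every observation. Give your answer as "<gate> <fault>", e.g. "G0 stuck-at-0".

G2 stuck-at-1

Fault-free values for test 1 (in0=1, in1=0, in2=1, in3=1): G0=1, G1=0, G2=0, G3=1, G4=0, G5=1, G6=1, giving Y=1. Observed 0.
Test 1: faults giving observed 0 are {G0 stuck-at-0, G2 stuck-at-1, G5 stuck-at-0, G6 stuck-at-0}.
Test 2 (in0=1, in1=1, in2=1, in3=0): fault-free G0=1, G1=1, G2=0, G3=0, G4=0, G5=1, G6=1 → 1; observed 1. Eliminates G0 stuck-at-0, G5 stuck-at-0, G6 stuck-at-0.
Only G2 stuck-at-1 is consistent with every test.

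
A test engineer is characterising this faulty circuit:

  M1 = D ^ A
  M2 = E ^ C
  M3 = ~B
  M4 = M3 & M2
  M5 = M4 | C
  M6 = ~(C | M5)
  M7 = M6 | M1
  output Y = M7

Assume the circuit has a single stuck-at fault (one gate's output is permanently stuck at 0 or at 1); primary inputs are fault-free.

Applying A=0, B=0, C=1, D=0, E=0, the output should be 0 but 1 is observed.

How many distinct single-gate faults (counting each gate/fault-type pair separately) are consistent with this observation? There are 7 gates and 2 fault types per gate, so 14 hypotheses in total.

Fault-free: M1=0, M2=1, M3=1, M4=1, M5=1, M6=0, M7=0 → 0. Observed 1.
  M1 stuck-at-0: output 0 ✗
  M1 stuck-at-1: output 1 ✓
  M2 stuck-at-0: output 0 ✗
  M2 stuck-at-1: output 0 ✗
  M3 stuck-at-0: output 0 ✗
  M3 stuck-at-1: output 0 ✗
  M4 stuck-at-0: output 0 ✗
  M4 stuck-at-1: output 0 ✗
  M5 stuck-at-0: output 0 ✗
  M5 stuck-at-1: output 0 ✗
  M6 stuck-at-0: output 0 ✗
  M6 stuck-at-1: output 1 ✓
  M7 stuck-at-0: output 0 ✗
  M7 stuck-at-1: output 1 ✓
Consistent faults: {M1 stuck-at-1, M6 stuck-at-1, M7 stuck-at-1} — 3 in all.

3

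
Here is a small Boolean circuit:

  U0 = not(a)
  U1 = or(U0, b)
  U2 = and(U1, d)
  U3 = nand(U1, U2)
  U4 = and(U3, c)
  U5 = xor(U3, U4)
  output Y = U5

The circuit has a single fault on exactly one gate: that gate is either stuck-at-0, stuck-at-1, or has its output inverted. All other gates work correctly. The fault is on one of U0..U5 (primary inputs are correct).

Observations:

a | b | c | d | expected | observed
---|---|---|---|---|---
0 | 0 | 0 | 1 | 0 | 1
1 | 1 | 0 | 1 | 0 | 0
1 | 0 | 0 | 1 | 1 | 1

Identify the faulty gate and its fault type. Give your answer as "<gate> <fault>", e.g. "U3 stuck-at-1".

U0 stuck-at-0

Fault-free values for test 1 (a=0, b=0, c=0, d=1): U0=1, U1=1, U2=1, U3=0, U4=0, U5=0, giving Y=0. Observed 1.
Test 1: faults giving observed 1 are {U0 stuck-at-0, U0 inverted output, U1 stuck-at-0, U1 inverted output, U2 stuck-at-0, U2 inverted output, U3 stuck-at-1, U3 inverted output, U4 stuck-at-1, U4 inverted output, U5 stuck-at-1, U5 inverted output}.
Test 2 (a=1, b=1, c=0, d=1): fault-free U0=0, U1=1, U2=1, U3=0, U4=0, U5=0 → 0; observed 0. Eliminates U1 stuck-at-0, U1 inverted output, U2 stuck-at-0, U2 inverted output, U3 stuck-at-1, U3 inverted output, U4 stuck-at-1, U4 inverted output, U5 stuck-at-1, U5 inverted output.
Test 3 (a=1, b=0, c=0, d=1): fault-free U0=0, U1=0, U2=0, U3=1, U4=0, U5=1 → 1; observed 1. Eliminates U0 inverted output.
Only U0 stuck-at-0 is consistent with every test.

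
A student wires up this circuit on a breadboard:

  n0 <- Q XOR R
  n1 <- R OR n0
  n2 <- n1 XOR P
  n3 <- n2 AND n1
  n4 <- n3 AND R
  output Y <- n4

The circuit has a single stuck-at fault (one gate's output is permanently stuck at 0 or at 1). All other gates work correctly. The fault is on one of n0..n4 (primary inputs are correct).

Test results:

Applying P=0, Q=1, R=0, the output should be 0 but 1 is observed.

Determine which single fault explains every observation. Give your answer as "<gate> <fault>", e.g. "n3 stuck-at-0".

Fault-free values for test 1 (P=0, Q=1, R=0): n0=1, n1=1, n2=1, n3=1, n4=0, giving Y=0. Observed 1.
Test 1: faults giving observed 1 are {n4 stuck-at-1}.
Only n4 stuck-at-1 is consistent with every test.

n4 stuck-at-1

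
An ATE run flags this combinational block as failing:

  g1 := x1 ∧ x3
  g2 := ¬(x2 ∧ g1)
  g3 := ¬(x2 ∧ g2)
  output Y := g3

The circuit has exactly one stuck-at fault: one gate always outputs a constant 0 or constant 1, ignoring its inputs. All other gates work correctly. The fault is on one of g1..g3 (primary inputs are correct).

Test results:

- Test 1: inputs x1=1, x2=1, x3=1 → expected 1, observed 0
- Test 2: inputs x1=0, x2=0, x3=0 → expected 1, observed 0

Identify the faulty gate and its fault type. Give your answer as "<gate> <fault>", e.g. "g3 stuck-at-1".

g3 stuck-at-0

Fault-free values for test 1 (x1=1, x2=1, x3=1): g1=1, g2=0, g3=1, giving Y=1. Observed 0.
Test 1: faults giving observed 0 are {g1 stuck-at-0, g2 stuck-at-1, g3 stuck-at-0}.
Test 2 (x1=0, x2=0, x3=0): fault-free g1=0, g2=1, g3=1 → 1; observed 0. Eliminates g1 stuck-at-0, g2 stuck-at-1.
Only g3 stuck-at-0 is consistent with every test.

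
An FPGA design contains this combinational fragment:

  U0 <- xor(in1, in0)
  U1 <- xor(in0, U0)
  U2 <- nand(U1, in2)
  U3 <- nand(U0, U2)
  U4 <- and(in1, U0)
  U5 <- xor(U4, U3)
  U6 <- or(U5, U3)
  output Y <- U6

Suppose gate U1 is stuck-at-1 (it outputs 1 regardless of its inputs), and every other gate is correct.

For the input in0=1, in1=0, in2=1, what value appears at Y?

1

Propagate with U1 forced: U0=1, U1=1 [stuck-at-1], U2=0, U3=1, U4=0, U5=1, U6=1.
So Y = 1. (Without the fault it would be 0.)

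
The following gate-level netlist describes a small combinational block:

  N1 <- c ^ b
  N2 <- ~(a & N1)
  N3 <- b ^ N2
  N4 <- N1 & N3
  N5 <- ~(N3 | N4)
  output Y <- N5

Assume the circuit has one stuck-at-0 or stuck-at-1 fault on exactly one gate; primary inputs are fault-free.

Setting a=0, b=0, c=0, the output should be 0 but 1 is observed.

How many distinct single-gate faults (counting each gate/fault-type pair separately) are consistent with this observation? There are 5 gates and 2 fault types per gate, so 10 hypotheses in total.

3

Fault-free: N1=0, N2=1, N3=1, N4=0, N5=0 → 0. Observed 1.
  N1 stuck-at-0: output 0 ✗
  N1 stuck-at-1: output 0 ✗
  N2 stuck-at-0: output 1 ✓
  N2 stuck-at-1: output 0 ✗
  N3 stuck-at-0: output 1 ✓
  N3 stuck-at-1: output 0 ✗
  N4 stuck-at-0: output 0 ✗
  N4 stuck-at-1: output 0 ✗
  N5 stuck-at-0: output 0 ✗
  N5 stuck-at-1: output 1 ✓
Consistent faults: {N2 stuck-at-0, N3 stuck-at-0, N5 stuck-at-1} — 3 in all.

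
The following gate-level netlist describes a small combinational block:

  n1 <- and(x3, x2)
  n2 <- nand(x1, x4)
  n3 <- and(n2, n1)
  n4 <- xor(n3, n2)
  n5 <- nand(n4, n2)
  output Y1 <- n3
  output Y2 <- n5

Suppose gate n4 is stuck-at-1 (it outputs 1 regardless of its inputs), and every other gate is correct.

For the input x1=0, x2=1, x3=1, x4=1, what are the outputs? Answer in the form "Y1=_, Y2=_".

Y1=1, Y2=0

Propagate with n4 forced: n1=1, n2=1, n3=1, n4=1 [stuck-at-1], n5=0.
So the outputs are Y1=1, Y2=0. (Without the fault they would be Y1=1, Y2=1.)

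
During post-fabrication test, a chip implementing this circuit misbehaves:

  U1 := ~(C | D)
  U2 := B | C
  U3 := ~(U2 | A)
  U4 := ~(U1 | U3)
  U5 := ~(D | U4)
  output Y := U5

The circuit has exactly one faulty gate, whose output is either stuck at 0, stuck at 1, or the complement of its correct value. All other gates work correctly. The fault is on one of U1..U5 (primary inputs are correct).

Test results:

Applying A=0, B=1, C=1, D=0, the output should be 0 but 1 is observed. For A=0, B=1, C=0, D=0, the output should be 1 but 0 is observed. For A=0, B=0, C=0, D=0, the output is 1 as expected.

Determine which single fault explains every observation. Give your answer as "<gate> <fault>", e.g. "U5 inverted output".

Fault-free values for test 1 (A=0, B=1, C=1, D=0): U1=0, U2=1, U3=0, U4=1, U5=0, giving Y=0. Observed 1.
Test 1: faults giving observed 1 are {U1 stuck-at-1, U1 inverted output, U2 stuck-at-0, U2 inverted output, U3 stuck-at-1, U3 inverted output, U4 stuck-at-0, U4 inverted output, U5 stuck-at-1, U5 inverted output}.
Test 2 (A=0, B=1, C=0, D=0): fault-free U1=1, U2=1, U3=0, U4=0, U5=1 → 1; observed 0. Eliminates U1 stuck-at-1, U2 stuck-at-0, U2 inverted output, U3 stuck-at-1, U3 inverted output, U4 stuck-at-0, U5 stuck-at-1.
Test 3 (A=0, B=0, C=0, D=0): fault-free U1=1, U2=0, U3=1, U4=0, U5=1 → 1; observed 1. Eliminates U4 inverted output, U5 inverted output.
Only U1 inverted output is consistent with every test.

U1 inverted output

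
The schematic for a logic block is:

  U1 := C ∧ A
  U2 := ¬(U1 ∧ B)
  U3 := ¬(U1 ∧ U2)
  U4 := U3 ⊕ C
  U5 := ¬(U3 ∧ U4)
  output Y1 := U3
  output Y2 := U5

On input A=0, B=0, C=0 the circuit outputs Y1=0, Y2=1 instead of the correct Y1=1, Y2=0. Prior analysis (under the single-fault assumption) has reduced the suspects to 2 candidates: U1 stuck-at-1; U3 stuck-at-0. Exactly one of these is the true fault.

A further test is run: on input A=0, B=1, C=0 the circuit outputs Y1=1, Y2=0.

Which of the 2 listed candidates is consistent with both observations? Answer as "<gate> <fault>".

Evaluate each candidate on input A=0, B=1, C=0:
  U1 stuck-at-1: U1=1 [stuck-at-1], U2=0, U3=1, U4=1, U5=0 → Y1=1, Y2=0 — matches
  U3 stuck-at-0: U1=0, U2=1, U3=0 [stuck-at-0], U4=0, U5=1 → Y1=0, Y2=1 — eliminated
Only U1 stuck-at-1 reproduces the observed Y1=1, Y2=0.

U1 stuck-at-1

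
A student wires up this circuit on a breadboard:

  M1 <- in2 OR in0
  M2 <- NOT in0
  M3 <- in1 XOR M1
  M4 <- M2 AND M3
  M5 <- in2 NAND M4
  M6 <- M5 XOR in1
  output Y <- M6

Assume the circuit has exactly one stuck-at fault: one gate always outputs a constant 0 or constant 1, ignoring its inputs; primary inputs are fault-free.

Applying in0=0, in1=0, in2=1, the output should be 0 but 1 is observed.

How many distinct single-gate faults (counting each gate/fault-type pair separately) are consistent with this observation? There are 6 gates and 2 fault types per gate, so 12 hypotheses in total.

Fault-free: M1=1, M2=1, M3=1, M4=1, M5=0, M6=0 → 0. Observed 1.
  M1 stuck-at-0: output 1 ✓
  M1 stuck-at-1: output 0 ✗
  M2 stuck-at-0: output 1 ✓
  M2 stuck-at-1: output 0 ✗
  M3 stuck-at-0: output 1 ✓
  M3 stuck-at-1: output 0 ✗
  M4 stuck-at-0: output 1 ✓
  M4 stuck-at-1: output 0 ✗
  M5 stuck-at-0: output 0 ✗
  M5 stuck-at-1: output 1 ✓
  M6 stuck-at-0: output 0 ✗
  M6 stuck-at-1: output 1 ✓
Consistent faults: {M1 stuck-at-0, M2 stuck-at-0, M3 stuck-at-0, M4 stuck-at-0, M5 stuck-at-1, M6 stuck-at-1} — 6 in all.

6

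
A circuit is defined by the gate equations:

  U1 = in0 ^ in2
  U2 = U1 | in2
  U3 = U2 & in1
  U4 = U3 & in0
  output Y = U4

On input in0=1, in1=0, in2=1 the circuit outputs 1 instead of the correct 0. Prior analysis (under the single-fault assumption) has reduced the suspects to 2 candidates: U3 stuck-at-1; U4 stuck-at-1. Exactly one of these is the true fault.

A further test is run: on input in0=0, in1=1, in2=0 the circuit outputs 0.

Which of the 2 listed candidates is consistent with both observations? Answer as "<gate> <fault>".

U3 stuck-at-1

Evaluate each candidate on input in0=0, in1=1, in2=0:
  U3 stuck-at-1: U1=0, U2=0, U3=1 [stuck-at-1], U4=0 → 0 — matches
  U4 stuck-at-1: U1=0, U2=0, U3=0, U4=1 [stuck-at-1] → 1 — eliminated
Only U3 stuck-at-1 reproduces the observed 0.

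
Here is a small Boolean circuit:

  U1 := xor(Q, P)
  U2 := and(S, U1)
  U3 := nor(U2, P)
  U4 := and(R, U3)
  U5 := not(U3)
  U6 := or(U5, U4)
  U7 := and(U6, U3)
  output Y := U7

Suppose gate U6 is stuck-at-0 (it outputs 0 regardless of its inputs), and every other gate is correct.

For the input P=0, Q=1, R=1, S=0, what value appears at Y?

Propagate with U6 forced: U1=1, U2=0, U3=1, U4=1, U5=0, U6=0 [stuck-at-0], U7=0.
So Y = 0. (Without the fault it would be 1.)

0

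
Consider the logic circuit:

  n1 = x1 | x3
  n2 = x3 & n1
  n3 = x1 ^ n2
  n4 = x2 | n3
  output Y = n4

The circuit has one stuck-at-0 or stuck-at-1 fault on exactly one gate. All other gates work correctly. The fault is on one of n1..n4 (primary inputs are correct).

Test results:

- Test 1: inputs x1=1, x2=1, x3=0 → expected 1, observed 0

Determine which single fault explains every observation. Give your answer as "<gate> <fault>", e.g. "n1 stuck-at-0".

Fault-free values for test 1 (x1=1, x2=1, x3=0): n1=1, n2=0, n3=1, n4=1, giving Y=1. Observed 0.
Test 1: faults giving observed 0 are {n4 stuck-at-0}.
Only n4 stuck-at-0 is consistent with every test.

n4 stuck-at-0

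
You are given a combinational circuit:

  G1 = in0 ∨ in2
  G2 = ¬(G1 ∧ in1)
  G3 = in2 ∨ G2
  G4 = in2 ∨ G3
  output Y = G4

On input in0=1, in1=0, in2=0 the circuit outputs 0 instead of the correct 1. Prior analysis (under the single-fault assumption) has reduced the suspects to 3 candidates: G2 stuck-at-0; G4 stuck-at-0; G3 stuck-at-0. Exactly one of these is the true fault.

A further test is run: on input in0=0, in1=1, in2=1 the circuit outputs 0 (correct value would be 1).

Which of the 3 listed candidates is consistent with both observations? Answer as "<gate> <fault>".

Evaluate each candidate on input in0=0, in1=1, in2=1:
  G2 stuck-at-0: G1=1, G2=0 [stuck-at-0], G3=1, G4=1 → 1 — eliminated
  G4 stuck-at-0: G1=1, G2=0, G3=1, G4=0 [stuck-at-0] → 0 — matches
  G3 stuck-at-0: G1=1, G2=0, G3=0 [stuck-at-0], G4=1 → 1 — eliminated
Only G4 stuck-at-0 reproduces the observed 0.

G4 stuck-at-0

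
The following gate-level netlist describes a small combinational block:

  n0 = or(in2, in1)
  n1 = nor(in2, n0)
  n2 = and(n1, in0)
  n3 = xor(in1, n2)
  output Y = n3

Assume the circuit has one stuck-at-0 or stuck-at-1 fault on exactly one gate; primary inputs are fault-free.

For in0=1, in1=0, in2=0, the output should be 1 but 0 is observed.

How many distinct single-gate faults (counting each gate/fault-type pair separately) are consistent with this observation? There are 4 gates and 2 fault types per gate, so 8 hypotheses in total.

4

Fault-free: n0=0, n1=1, n2=1, n3=1 → 1. Observed 0.
  n0 stuck-at-0: output 1 ✗
  n0 stuck-at-1: output 0 ✓
  n1 stuck-at-0: output 0 ✓
  n1 stuck-at-1: output 1 ✗
  n2 stuck-at-0: output 0 ✓
  n2 stuck-at-1: output 1 ✗
  n3 stuck-at-0: output 0 ✓
  n3 stuck-at-1: output 1 ✗
Consistent faults: {n0 stuck-at-1, n1 stuck-at-0, n2 stuck-at-0, n3 stuck-at-0} — 4 in all.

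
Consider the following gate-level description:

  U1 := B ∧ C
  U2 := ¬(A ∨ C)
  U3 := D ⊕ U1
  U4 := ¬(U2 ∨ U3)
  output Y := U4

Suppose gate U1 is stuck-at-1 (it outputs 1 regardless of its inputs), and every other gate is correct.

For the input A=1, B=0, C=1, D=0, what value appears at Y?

Propagate with U1 forced: U1=1 [stuck-at-1], U2=0, U3=1, U4=0.
So Y = 0. (Without the fault it would be 1.)

0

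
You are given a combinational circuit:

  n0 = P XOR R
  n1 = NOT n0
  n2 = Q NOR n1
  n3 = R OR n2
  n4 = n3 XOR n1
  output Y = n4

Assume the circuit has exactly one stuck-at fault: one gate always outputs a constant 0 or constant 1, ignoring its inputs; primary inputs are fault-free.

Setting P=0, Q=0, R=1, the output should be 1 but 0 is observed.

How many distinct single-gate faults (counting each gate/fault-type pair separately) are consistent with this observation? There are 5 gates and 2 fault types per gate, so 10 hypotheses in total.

4

Fault-free: n0=1, n1=0, n2=1, n3=1, n4=1 → 1. Observed 0.
  n0 stuck-at-0: output 0 ✓
  n0 stuck-at-1: output 1 ✗
  n1 stuck-at-0: output 1 ✗
  n1 stuck-at-1: output 0 ✓
  n2 stuck-at-0: output 1 ✗
  n2 stuck-at-1: output 1 ✗
  n3 stuck-at-0: output 0 ✓
  n3 stuck-at-1: output 1 ✗
  n4 stuck-at-0: output 0 ✓
  n4 stuck-at-1: output 1 ✗
Consistent faults: {n0 stuck-at-0, n1 stuck-at-1, n3 stuck-at-0, n4 stuck-at-0} — 4 in all.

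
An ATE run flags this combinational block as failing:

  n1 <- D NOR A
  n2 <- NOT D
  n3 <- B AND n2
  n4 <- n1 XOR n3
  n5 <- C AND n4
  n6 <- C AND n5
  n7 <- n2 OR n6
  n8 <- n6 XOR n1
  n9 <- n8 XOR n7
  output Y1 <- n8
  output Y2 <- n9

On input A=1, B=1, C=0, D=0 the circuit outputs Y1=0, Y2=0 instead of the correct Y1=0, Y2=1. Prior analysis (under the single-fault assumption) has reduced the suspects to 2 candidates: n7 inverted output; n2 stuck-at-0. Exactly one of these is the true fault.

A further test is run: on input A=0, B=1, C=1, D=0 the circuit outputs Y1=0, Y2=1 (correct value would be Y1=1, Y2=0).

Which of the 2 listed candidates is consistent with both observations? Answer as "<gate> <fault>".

Evaluate each candidate on input A=0, B=1, C=1, D=0:
  n7 inverted output: n1=1, n2=1, n3=1, n4=0, n5=0, n6=0, n7=0 [inverted output], n8=1, n9=1 → Y1=1, Y2=1 — eliminated
  n2 stuck-at-0: n1=1, n2=0 [stuck-at-0], n3=0, n4=1, n5=1, n6=1, n7=1, n8=0, n9=1 → Y1=0, Y2=1 — matches
Only n2 stuck-at-0 reproduces the observed Y1=0, Y2=1.

n2 stuck-at-0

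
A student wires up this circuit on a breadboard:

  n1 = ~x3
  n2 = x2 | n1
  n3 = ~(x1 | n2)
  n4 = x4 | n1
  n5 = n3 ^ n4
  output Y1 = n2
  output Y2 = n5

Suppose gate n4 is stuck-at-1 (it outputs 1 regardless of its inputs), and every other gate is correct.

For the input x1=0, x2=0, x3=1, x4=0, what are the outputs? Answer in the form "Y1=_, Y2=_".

Y1=0, Y2=0

Propagate with n4 forced: n1=0, n2=0, n3=1, n4=1 [stuck-at-1], n5=0.
So the outputs are Y1=0, Y2=0. (Without the fault they would be Y1=0, Y2=1.)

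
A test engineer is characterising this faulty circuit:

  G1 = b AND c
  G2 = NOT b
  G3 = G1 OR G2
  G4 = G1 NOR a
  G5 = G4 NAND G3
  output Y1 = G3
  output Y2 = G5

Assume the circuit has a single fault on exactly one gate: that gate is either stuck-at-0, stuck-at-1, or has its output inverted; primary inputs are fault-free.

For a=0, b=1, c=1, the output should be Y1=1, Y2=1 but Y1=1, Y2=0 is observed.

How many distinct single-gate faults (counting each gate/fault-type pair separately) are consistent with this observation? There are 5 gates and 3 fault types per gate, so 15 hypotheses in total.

4

Fault-free: G1=1, G2=0, G3=1, G4=0, G5=1 → Y1=1, Y2=1. Observed Y1=1, Y2=0.
  G1: none of the 3 fault types match ✗
  G2: none of the 3 fault types match ✗
  G3: none of the 3 fault types match ✗
  G4: stuck-at-1, inverted output ✓; others ✗
  G5: stuck-at-0, inverted output ✓; others ✗
Consistent faults: {G4 stuck-at-1, G4 inverted output, G5 stuck-at-0, G5 inverted output} — 4 in all.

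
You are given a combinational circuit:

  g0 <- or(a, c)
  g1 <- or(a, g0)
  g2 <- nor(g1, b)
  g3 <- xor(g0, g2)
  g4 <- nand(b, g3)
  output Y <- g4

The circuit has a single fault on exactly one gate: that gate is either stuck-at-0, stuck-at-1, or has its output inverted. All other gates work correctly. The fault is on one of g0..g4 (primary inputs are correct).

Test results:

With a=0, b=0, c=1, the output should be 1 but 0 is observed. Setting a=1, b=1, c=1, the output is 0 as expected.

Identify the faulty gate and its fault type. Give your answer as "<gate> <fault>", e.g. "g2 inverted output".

g4 stuck-at-0

Fault-free values for test 1 (a=0, b=0, c=1): g0=1, g1=1, g2=0, g3=1, g4=1, giving Y=1. Observed 0.
Test 1: faults giving observed 0 are {g4 stuck-at-0, g4 inverted output}.
Test 2 (a=1, b=1, c=1): fault-free g0=1, g1=1, g2=0, g3=1, g4=0 → 0; observed 0. Eliminates g4 inverted output.
Only g4 stuck-at-0 is consistent with every test.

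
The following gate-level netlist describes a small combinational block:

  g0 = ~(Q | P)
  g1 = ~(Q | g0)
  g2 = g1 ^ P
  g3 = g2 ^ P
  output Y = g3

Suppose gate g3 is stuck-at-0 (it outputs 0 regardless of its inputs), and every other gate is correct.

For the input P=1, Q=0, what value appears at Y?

0

Propagate with g3 forced: g0=0, g1=1, g2=0, g3=0 [stuck-at-0].
So Y = 0. (Without the fault it would be 1.)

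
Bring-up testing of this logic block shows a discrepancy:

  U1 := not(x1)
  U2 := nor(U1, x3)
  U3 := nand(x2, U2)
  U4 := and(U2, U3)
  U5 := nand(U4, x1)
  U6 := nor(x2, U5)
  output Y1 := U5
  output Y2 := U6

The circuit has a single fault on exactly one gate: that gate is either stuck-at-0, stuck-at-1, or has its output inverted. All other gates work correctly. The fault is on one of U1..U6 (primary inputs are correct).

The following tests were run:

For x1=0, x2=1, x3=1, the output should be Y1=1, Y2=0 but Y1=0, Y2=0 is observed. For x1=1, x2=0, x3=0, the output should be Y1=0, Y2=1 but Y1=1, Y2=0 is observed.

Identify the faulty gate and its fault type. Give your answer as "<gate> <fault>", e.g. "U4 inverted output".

Fault-free values for test 1 (x1=0, x2=1, x3=1): U1=1, U2=0, U3=1, U4=0, U5=1, U6=0, giving Y1=1, Y2=0. Observed Y1=0, Y2=0.
Test 1: faults giving observed Y1=0, Y2=0 are {U5 stuck-at-0, U5 inverted output}.
Test 2 (x1=1, x2=0, x3=0): fault-free U1=0, U2=1, U3=1, U4=1, U5=0, U6=1 → Y1=0, Y2=1; observed Y1=1, Y2=0. Eliminates U5 stuck-at-0.
Only U5 inverted output is consistent with every test.

U5 inverted output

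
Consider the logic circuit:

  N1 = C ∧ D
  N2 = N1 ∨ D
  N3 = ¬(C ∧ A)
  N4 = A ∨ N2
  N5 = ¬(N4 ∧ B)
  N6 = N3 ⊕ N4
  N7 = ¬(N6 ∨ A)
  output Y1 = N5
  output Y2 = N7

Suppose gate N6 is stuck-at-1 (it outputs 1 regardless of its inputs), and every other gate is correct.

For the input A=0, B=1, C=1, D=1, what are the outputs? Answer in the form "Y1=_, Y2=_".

Propagate with N6 forced: N1=1, N2=1, N3=1, N4=1, N5=0, N6=1 [stuck-at-1], N7=0.
So the outputs are Y1=0, Y2=0. (Without the fault they would be Y1=0, Y2=1.)

Y1=0, Y2=0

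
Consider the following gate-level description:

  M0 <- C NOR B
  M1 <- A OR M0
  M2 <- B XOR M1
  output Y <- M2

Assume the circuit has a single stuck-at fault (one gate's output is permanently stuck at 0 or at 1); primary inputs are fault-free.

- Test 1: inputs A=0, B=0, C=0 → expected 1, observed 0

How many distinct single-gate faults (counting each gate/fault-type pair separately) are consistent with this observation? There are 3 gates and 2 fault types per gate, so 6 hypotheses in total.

Fault-free: M0=1, M1=1, M2=1 → 1. Observed 0.
  M0 stuck-at-0: output 0 ✓
  M0 stuck-at-1: output 1 ✗
  M1 stuck-at-0: output 0 ✓
  M1 stuck-at-1: output 1 ✗
  M2 stuck-at-0: output 0 ✓
  M2 stuck-at-1: output 1 ✗
Consistent faults: {M0 stuck-at-0, M1 stuck-at-0, M2 stuck-at-0} — 3 in all.

3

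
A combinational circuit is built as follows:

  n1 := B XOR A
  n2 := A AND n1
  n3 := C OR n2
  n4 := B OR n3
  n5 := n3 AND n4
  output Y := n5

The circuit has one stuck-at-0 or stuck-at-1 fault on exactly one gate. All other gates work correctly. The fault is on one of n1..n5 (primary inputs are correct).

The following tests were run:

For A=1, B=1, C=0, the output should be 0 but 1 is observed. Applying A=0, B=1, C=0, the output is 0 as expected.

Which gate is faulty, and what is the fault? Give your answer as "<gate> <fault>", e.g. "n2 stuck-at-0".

Fault-free values for test 1 (A=1, B=1, C=0): n1=0, n2=0, n3=0, n4=1, n5=0, giving Y=0. Observed 1.
Test 1: faults giving observed 1 are {n1 stuck-at-1, n2 stuck-at-1, n3 stuck-at-1, n5 stuck-at-1}.
Test 2 (A=0, B=1, C=0): fault-free n1=1, n2=0, n3=0, n4=1, n5=0 → 0; observed 0. Eliminates n2 stuck-at-1, n3 stuck-at-1, n5 stuck-at-1.
Only n1 stuck-at-1 is consistent with every test.

n1 stuck-at-1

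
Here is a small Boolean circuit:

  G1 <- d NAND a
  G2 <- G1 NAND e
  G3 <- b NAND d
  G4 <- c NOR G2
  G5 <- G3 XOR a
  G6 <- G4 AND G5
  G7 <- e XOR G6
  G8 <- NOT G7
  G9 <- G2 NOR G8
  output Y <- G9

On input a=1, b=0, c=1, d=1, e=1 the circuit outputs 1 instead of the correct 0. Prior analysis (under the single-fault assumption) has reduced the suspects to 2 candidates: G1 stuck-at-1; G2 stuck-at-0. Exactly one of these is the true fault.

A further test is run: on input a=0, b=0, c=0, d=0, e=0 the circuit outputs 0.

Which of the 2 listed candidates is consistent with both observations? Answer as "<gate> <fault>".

Evaluate each candidate on input a=0, b=0, c=0, d=0, e=0:
  G1 stuck-at-1: G1=1 [stuck-at-1], G2=1, G3=1, G4=0, G5=1, G6=0, G7=0, G8=1, G9=0 → 0 — matches
  G2 stuck-at-0: G1=1, G2=0 [stuck-at-0], G3=1, G4=1, G5=1, G6=1, G7=1, G8=0, G9=1 → 1 — eliminated
Only G1 stuck-at-1 reproduces the observed 0.

G1 stuck-at-1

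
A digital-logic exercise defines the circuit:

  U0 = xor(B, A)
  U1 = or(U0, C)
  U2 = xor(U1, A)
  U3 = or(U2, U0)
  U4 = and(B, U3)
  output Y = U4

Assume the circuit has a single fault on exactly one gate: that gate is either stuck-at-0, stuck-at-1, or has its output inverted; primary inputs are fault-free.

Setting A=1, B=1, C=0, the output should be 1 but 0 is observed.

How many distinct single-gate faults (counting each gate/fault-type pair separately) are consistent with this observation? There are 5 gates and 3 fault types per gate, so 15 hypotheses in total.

8

Fault-free: U0=0, U1=0, U2=1, U3=1, U4=1 → 1. Observed 0.
  U0: none of the 3 fault types match ✗
  U1: stuck-at-1, inverted output ✓; others ✗
  U2: stuck-at-0, inverted output ✓; others ✗
  U3: stuck-at-0, inverted output ✓; others ✗
  U4: stuck-at-0, inverted output ✓; others ✗
Consistent faults: {U1 stuck-at-1, U1 inverted output, U2 stuck-at-0, U2 inverted output, U3 stuck-at-0, U3 inverted output, U4 stuck-at-0, U4 inverted output} — 8 in all.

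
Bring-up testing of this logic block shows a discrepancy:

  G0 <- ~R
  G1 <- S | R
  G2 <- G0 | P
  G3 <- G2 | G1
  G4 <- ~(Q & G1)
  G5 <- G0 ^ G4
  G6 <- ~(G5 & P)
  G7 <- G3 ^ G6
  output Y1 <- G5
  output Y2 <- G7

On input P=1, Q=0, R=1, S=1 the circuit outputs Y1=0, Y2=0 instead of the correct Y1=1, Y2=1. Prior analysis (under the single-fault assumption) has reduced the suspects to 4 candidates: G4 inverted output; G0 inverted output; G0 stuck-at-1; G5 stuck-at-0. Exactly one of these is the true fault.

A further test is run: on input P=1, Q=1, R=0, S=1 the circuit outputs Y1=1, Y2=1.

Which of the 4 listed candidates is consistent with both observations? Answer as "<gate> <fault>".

Evaluate each candidate on input P=1, Q=1, R=0, S=1:
  G4 inverted output: G0=1, G1=1, G2=1, G3=1, G4=1 [inverted output], G5=0, G6=1, G7=0 → Y1=0, Y2=0 — eliminated
  G0 inverted output: G0=0 [inverted output], G1=1, G2=1, G3=1, G4=0, G5=0, G6=1, G7=0 → Y1=0, Y2=0 — eliminated
  G0 stuck-at-1: G0=1 [stuck-at-1], G1=1, G2=1, G3=1, G4=0, G5=1, G6=0, G7=1 → Y1=1, Y2=1 — matches
  G5 stuck-at-0: G0=1, G1=1, G2=1, G3=1, G4=0, G5=0 [stuck-at-0], G6=1, G7=0 → Y1=0, Y2=0 — eliminated
Only G0 stuck-at-1 reproduces the observed Y1=1, Y2=1.

G0 stuck-at-1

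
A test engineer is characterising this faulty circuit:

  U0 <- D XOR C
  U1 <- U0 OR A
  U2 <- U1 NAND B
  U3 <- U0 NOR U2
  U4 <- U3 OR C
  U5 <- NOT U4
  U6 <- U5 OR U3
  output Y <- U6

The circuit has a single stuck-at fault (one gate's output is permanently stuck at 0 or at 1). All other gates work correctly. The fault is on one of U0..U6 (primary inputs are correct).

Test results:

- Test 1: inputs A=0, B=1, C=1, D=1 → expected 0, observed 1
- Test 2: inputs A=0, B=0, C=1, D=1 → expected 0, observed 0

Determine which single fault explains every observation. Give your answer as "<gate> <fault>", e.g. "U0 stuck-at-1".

U1 stuck-at-1

Fault-free values for test 1 (A=0, B=1, C=1, D=1): U0=0, U1=0, U2=1, U3=0, U4=1, U5=0, U6=0, giving Y=0. Observed 1.
Test 1: faults giving observed 1 are {U1 stuck-at-1, U2 stuck-at-0, U3 stuck-at-1, U4 stuck-at-0, U5 stuck-at-1, U6 stuck-at-1}.
Test 2 (A=0, B=0, C=1, D=1): fault-free U0=0, U1=0, U2=1, U3=0, U4=1, U5=0, U6=0 → 0; observed 0. Eliminates U2 stuck-at-0, U3 stuck-at-1, U4 stuck-at-0, U5 stuck-at-1, U6 stuck-at-1.
Only U1 stuck-at-1 is consistent with every test.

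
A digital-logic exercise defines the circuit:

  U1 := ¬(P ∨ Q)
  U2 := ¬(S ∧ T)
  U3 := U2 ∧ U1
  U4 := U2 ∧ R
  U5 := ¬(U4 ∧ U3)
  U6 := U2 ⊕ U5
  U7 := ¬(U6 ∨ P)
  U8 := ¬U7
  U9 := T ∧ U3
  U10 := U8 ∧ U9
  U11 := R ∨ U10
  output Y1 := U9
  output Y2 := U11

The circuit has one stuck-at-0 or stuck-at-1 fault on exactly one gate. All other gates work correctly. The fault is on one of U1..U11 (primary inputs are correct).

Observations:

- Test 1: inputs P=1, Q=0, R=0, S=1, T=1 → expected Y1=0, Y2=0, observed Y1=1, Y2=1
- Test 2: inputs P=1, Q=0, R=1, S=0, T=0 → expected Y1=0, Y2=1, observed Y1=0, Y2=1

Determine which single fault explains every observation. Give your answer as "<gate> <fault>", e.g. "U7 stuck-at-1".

U3 stuck-at-1

Fault-free values for test 1 (P=1, Q=0, R=0, S=1, T=1): U1=0, U2=0, U3=0, U4=0, U5=1, U6=1, U7=0, U8=1, U9=0, U10=0, U11=0, giving Y1=0, Y2=0. Observed Y1=1, Y2=1.
Test 1: faults giving observed Y1=1, Y2=1 are {U3 stuck-at-1, U9 stuck-at-1}.
Test 2 (P=1, Q=0, R=1, S=0, T=0): fault-free U1=0, U2=1, U3=0, U4=1, U5=1, U6=0, U7=0, U8=1, U9=0, U10=0, U11=1 → Y1=0, Y2=1; observed Y1=0, Y2=1. Eliminates U9 stuck-at-1.
Only U3 stuck-at-1 is consistent with every test.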